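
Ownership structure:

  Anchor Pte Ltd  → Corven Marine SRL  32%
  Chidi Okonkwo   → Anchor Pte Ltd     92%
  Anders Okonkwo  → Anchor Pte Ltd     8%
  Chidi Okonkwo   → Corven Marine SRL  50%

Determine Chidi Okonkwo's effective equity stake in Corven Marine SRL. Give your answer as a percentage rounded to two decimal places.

Chidi reaches Corven along 2 paths.
Direct stake: 50% = 50%.
Via Anchor: 92% × 32% = 29.44%.
Total: 50% + 29.44% = 79.44%.

79.44%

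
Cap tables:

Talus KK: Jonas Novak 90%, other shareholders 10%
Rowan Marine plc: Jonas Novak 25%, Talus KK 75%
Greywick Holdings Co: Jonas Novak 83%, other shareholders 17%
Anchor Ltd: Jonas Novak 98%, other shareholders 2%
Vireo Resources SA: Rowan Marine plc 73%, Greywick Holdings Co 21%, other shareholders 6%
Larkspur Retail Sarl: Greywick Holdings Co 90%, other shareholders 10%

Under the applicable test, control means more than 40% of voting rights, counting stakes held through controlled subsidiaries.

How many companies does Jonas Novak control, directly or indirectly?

6

Jonas holds 90% of Talus, so Jonas controls Talus.
Jonas and Talus together hold 25% + 75% = 100% of Rowan, so Jonas controls Rowan.
Jonas holds 83% of Greywick, so Jonas controls Greywick.
Jonas holds 98% of Anchor, so Jonas controls Anchor.
Rowan and Greywick together hold 73% + 21% = 94% of Vireo, so Jonas controls Vireo.
Greywick holds 90% of Larkspur, so Jonas controls Larkspur.
Jonas controls 6 companies.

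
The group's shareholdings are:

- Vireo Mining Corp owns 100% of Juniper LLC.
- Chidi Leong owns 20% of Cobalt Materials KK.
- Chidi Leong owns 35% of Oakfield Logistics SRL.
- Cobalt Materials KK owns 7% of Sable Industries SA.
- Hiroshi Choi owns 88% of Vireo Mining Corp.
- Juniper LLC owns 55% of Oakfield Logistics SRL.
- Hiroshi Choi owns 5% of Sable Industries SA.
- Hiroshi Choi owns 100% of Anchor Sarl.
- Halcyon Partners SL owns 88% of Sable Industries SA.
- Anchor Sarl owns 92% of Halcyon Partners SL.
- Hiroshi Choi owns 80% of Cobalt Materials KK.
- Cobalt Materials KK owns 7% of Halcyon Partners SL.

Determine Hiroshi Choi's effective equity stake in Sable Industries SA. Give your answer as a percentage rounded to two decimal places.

96.49%

Hiroshi reaches Sable along 4 paths.
Via Anchor → Halcyon: 100% × 92% × 88% = 80.96%.
Via Cobalt → Halcyon: 80% × 7% × 88% = 4.928%.
Direct stake: 5% = 5%.
Via Cobalt: 80% × 7% = 5.6%.
Total: 80.96% + 4.928% + 5% + 5.6% = 96.488%.
Rounded: 96.49%.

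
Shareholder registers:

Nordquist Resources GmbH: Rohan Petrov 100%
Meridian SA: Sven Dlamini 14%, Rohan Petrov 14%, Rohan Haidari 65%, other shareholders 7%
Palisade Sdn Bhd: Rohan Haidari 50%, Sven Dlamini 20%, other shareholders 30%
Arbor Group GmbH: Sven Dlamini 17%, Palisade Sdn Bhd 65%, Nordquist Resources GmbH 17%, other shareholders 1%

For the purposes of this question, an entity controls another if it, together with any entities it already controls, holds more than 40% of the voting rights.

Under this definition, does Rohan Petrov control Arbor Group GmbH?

No

Rohan Petrov holds 100% of Nordquist, so Rohan Petrov controls Nordquist.
In Arbor, Rohan Petrov's side holds only 17%, not > 40%.
So Rohan Petrov does not control Arbor.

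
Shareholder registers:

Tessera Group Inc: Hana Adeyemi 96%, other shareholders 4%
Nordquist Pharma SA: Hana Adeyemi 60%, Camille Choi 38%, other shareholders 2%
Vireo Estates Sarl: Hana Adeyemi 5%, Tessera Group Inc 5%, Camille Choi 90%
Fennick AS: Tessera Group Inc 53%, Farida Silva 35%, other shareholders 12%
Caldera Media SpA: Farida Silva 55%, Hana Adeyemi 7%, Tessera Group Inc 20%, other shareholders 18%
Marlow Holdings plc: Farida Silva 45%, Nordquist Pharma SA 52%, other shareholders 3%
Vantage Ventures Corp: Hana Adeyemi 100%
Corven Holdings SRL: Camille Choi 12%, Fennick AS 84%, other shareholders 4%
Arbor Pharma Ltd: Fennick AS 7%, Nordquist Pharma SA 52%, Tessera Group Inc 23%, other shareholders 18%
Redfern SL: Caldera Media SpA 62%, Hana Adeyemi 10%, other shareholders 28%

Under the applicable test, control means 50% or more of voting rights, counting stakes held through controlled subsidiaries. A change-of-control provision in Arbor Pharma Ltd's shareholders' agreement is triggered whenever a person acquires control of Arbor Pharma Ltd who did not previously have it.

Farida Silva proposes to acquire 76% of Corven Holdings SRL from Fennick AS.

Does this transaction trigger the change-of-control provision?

No

The purchase adds only to Farida's holdings (Fennick's stake shrinks), so Farida is the only person who could newly come to control Arbor.
Farida holds 55% of Caldera, so Farida controls Caldera.
Caldera holds 62% of Redfern, so Farida controls Redfern.
Neither Farida nor any entity Farida controls holds any voting interest in Arbor.
So before the transaction, Farida does not control Arbor.
After the purchase, Farida holds 76% of Corven directly, and Fennick's stake falls to 8%.
Farida holds 76% of Corven, so Farida controls Corven.
After the transaction, neither Farida nor any entity Farida controls holds a voting interest in Arbor, so Farida still does not control it.
No new person acquires control, so the clause is not triggered.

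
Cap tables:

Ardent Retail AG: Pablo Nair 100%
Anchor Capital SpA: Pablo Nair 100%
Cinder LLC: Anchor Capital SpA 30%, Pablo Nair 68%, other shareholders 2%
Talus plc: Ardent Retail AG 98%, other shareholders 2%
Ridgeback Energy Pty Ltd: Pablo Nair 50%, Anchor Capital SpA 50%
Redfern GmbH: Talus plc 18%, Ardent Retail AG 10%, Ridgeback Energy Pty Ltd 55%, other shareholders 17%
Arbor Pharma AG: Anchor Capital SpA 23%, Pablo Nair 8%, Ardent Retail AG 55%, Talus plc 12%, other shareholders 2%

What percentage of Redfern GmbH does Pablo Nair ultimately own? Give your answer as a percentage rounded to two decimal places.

82.64%

Pablo reaches Redfern along 4 paths.
Via Ardent → Talus: 100% × 98% × 18% = 17.64%.
Via Ardent: 100% × 10% = 10%.
Via Ridgeback: 50% × 55% = 27.5%.
Via Anchor → Ridgeback: 100% × 50% × 55% = 27.5%.
Total: 17.64% + 10% + 27.5% + 27.5% = 82.64%.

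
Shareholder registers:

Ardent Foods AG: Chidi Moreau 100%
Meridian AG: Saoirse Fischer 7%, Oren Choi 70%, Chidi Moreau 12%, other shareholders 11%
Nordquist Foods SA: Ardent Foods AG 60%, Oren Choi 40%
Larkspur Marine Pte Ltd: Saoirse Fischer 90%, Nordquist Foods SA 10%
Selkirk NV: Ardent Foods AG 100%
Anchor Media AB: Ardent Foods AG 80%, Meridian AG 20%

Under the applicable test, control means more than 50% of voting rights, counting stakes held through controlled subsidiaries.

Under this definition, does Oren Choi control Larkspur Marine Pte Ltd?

No

Oren holds 70% of Meridian, so Oren controls Meridian.
Neither Oren nor any entity Oren controls holds any voting interest in Larkspur.
So Oren does not control Larkspur.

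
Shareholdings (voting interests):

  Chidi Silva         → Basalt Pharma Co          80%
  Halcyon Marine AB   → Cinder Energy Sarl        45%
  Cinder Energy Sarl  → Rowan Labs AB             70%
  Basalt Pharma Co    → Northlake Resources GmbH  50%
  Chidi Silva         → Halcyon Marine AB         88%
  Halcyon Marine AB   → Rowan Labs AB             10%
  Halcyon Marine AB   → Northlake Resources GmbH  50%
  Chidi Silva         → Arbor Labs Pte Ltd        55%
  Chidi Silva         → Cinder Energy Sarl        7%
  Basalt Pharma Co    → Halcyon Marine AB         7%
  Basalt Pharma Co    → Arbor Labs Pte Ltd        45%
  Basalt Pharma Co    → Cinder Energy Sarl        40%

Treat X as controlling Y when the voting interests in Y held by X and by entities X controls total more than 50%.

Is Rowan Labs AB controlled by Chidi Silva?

Yes

Chidi holds 80% of Basalt, so Chidi controls Basalt.
Basalt and Chidi together hold 7% + 88% = 95% of Halcyon, so Chidi controls Halcyon.
Halcyon and Basalt and Chidi together hold 45% + 40% + 7% = 92% of Cinder, so Chidi controls Cinder.
Cinder and Halcyon together hold 70% + 10% = 80% of Rowan, so Chidi controls Rowan.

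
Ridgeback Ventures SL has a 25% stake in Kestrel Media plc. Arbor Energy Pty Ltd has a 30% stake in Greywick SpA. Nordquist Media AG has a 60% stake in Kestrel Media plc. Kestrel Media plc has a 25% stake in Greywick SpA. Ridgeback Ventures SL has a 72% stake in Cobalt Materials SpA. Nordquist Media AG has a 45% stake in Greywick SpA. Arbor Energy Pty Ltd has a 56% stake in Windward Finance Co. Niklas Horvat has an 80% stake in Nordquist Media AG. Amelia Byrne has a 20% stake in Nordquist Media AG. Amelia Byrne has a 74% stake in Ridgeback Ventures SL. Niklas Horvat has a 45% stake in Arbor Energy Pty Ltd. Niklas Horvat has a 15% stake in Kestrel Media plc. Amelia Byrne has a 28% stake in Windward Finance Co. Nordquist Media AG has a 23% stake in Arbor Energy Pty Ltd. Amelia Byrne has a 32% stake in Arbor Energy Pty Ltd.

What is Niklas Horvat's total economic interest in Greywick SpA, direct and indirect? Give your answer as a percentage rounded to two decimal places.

70.77%

Niklas reaches Greywick along 5 paths.
Via Nordquist → Arbor: 80% × 23% × 30% = 5.52%.
Via Arbor: 45% × 30% = 13.5%.
Via Nordquist: 80% × 45% = 36%.
Via Nordquist → Kestrel: 80% × 60% × 25% = 12%.
Via Kestrel: 15% × 25% = 3.75%.
Total: 5.52% + 13.5% + 36% + 12% + 3.75% = 70.77%.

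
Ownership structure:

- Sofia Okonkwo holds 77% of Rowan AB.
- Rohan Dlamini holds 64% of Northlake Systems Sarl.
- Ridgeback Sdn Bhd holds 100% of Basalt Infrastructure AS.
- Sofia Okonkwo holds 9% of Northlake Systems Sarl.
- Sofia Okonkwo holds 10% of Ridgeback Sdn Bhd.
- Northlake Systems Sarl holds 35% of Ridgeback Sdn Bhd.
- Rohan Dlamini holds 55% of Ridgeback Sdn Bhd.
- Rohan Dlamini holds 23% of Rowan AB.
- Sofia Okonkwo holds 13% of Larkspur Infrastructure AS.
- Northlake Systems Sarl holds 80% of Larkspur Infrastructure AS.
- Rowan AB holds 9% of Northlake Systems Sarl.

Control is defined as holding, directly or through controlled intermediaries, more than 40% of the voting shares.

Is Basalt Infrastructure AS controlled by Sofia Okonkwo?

No

Sofia holds 77% of Rowan, so Sofia controls Rowan.
Neither Sofia nor any entity Sofia controls holds any voting interest in Basalt.
So Sofia does not control Basalt.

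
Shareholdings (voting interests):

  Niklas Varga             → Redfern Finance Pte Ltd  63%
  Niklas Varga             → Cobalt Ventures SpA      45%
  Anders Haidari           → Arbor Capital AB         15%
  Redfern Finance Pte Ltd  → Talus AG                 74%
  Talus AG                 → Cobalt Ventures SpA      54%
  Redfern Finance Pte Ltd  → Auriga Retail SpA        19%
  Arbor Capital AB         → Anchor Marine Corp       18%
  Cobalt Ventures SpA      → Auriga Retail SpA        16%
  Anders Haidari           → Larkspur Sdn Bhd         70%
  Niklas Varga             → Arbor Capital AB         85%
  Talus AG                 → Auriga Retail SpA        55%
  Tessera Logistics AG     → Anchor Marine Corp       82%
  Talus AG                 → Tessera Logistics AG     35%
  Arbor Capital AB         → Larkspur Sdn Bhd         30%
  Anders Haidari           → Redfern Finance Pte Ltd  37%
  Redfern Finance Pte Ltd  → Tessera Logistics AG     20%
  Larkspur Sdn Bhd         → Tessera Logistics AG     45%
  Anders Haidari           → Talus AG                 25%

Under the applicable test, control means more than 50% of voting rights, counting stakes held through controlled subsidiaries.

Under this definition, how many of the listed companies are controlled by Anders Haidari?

Anders holds 70% of Larkspur, so Anders controls Larkspur.
No other company's threshold is met.
Anders controls 1 company.

1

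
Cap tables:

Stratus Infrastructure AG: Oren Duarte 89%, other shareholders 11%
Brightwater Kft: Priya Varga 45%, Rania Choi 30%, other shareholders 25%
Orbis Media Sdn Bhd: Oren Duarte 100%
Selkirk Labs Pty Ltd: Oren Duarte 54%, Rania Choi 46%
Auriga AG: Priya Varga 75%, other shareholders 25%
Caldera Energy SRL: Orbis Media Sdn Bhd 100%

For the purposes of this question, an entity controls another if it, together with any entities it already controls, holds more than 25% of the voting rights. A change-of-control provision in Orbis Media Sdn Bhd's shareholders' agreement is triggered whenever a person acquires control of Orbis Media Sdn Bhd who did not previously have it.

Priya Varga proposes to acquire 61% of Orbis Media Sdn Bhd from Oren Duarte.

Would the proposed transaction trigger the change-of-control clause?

The purchase adds only to Priya's holdings (Oren's stake shrinks), so Priya is the only person who could newly come to control Orbis.
Priya holds 45% of Brightwater, so Priya controls Brightwater.
Priya holds 75% of Auriga, so Priya controls Auriga.
Neither Priya nor any entity Priya controls holds any voting interest in Orbis.
So before the transaction, Priya does not control Orbis.
After the purchase, Priya holds 61% of Orbis directly, and Oren's stake falls to 39%.
Priya holds 61% of Orbis, so Priya controls Orbis.
Priya did not control Orbis before and does after, so the clause is triggered.

Yes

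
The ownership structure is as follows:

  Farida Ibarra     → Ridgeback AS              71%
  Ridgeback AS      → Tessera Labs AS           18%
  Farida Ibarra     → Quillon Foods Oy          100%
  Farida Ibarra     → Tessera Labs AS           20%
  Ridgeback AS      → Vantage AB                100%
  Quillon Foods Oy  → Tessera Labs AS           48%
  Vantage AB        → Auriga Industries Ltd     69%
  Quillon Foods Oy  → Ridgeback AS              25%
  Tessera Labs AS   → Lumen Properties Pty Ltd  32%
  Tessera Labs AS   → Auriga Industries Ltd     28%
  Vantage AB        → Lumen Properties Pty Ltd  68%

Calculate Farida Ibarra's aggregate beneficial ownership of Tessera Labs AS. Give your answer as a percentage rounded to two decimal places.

Farida reaches Tessera along 4 paths.
Via Ridgeback: 71% × 18% = 12.78%.
Via Quillon → Ridgeback: 100% × 25% × 18% = 4.5%.
Direct stake: 20% = 20%.
Via Quillon: 100% × 48% = 48%.
Total: 12.78% + 4.5% + 20% + 48% = 85.28%.

85.28%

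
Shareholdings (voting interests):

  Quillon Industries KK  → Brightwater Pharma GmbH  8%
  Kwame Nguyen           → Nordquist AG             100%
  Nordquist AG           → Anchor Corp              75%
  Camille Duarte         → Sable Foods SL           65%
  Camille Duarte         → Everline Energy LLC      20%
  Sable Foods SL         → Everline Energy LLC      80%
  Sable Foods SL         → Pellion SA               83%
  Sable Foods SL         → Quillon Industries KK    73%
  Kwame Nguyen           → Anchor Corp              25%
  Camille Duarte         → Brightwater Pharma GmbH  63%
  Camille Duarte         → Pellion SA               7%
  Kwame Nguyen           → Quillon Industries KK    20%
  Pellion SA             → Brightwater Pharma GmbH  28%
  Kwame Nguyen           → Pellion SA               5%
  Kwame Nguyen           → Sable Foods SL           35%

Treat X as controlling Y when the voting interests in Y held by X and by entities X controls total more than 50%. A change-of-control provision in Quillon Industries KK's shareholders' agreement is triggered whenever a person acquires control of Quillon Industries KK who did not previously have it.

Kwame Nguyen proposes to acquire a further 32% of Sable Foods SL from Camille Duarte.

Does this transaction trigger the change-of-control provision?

The purchase adds only to Kwame's holdings (Camille's stake shrinks), so Kwame is the only person who could newly come to control Quillon.
Kwame holds 100% of Nordquist, so Kwame controls Nordquist.
Kwame and Nordquist together hold 25% + 75% = 100% of Anchor, so Kwame controls Anchor.
In Quillon, Kwame's side holds only 20%, not > 50%.
So before the transaction, Kwame does not control Quillon.
After the purchase, Kwame's direct stake in Sable rises to 35% + 32% = 67%, and Camille's stake falls to 33%.
Kwame holds 67% of Sable, so Kwame controls Sable.
Sable and Kwame together hold 73% + 20% = 93% of Quillon, so Kwame controls Quillon.
Kwame did not control Quillon before and does after, so the clause is triggered.

Yes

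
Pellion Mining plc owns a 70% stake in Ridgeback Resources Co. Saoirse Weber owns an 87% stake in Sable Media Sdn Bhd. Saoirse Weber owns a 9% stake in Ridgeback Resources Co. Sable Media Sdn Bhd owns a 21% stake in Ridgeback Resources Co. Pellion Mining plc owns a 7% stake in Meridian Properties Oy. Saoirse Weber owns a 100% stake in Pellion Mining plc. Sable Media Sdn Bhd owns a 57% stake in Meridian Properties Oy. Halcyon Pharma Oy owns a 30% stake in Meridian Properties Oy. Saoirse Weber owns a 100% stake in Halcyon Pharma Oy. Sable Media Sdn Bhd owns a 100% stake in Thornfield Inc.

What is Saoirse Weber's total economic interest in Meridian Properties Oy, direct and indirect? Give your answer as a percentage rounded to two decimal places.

Saoirse reaches Meridian along 3 paths.
Via Sable: 87% × 57% = 49.59%.
Via Halcyon: 100% × 30% = 30%.
Via Pellion: 100% × 7% = 7%.
Total: 49.59% + 30% + 7% = 86.59%.

86.59%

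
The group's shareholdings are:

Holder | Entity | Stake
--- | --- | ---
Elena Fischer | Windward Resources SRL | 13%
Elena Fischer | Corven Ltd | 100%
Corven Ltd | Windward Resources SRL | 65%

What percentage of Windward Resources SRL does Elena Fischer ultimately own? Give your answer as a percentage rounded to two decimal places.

78.00%

Elena reaches Windward along 2 paths.
Direct stake: 13% = 13%.
Via Corven: 100% × 65% = 65%.
Total: 13% + 65% = 78%.
Rounded: 78.00%.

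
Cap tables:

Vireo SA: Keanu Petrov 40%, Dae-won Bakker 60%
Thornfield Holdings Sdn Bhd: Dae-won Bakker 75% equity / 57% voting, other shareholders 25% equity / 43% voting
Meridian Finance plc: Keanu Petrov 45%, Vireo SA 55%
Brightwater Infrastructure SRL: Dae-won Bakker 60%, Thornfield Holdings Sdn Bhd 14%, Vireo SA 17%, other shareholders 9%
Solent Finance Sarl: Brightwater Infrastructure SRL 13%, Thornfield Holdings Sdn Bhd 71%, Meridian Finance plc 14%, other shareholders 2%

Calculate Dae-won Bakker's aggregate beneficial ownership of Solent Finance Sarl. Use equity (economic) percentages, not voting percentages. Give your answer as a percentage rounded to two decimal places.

68.36%

Dae-won reaches Solent along 5 paths.
Via Brightwater: 60% × 13% = 7.8%.
Via Thornfield → Brightwater: 75% × 14% × 13% = 1.365%.
Via Vireo → Brightwater: 60% × 17% × 13% = 1.326%.
Via Thornfield: 75% × 71% = 53.25%.
Via Vireo → Meridian: 60% × 55% × 14% = 4.62%.
Total: 7.8% + 1.365% + 1.326% + 53.25% + 4.62% = 68.361%.
Rounded: 68.36%.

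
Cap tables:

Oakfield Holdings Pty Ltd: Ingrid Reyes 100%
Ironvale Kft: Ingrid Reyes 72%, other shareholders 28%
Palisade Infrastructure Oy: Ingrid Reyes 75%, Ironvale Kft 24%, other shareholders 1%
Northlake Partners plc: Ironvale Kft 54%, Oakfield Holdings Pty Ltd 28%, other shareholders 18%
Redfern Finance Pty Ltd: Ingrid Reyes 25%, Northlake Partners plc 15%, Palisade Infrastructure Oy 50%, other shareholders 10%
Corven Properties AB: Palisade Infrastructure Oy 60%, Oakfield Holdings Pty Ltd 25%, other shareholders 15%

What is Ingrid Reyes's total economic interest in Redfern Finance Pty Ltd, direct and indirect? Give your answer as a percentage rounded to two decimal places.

Ingrid reaches Redfern along 5 paths.
Direct stake: 25% = 25%.
Via Ironvale → Northlake: 72% × 54% × 15% = 5.832%.
Via Oakfield → Northlake: 100% × 28% × 15% = 4.2%.
Via Palisade: 75% × 50% = 37.5%.
Via Ironvale → Palisade: 72% × 24% × 50% = 8.64%.
Total: 25% + 5.832% + 4.2% + 37.5% + 8.64% = 81.172%.
Rounded: 81.17%.

81.17%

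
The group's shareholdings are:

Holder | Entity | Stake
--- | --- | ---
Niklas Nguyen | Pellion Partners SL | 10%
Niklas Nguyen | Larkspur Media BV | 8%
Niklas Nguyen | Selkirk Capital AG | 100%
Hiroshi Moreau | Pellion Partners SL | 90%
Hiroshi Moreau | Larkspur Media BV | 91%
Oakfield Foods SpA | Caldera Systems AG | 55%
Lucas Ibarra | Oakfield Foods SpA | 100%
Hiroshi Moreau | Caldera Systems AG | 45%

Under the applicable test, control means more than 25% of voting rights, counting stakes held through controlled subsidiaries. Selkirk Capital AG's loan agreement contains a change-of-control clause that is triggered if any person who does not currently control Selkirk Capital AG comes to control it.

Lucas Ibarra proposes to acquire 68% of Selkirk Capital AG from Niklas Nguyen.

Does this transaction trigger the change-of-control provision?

The purchase adds only to Lucas's holdings (Niklas's stake shrinks), so Lucas is the only person who could newly come to control Selkirk.
Lucas holds 100% of Oakfield, so Lucas controls Oakfield.
Oakfield holds 55% of Caldera, so Lucas controls Caldera.
Neither Lucas nor any entity Lucas controls holds any voting interest in Selkirk.
So before the transaction, Lucas does not control Selkirk.
After the purchase, Lucas holds 68% of Selkirk directly, and Niklas's stake falls to 32%.
Lucas holds 68% of Selkirk, so Lucas controls Selkirk.
Lucas did not control Selkirk before and does after, so the clause is triggered.

Yes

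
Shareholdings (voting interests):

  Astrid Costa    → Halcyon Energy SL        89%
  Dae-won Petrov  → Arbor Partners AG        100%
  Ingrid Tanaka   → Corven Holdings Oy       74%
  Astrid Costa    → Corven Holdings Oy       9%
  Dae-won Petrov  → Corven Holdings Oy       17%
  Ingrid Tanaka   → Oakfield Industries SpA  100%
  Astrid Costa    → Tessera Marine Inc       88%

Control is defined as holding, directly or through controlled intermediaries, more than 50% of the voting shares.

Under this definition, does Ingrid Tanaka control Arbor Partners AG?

No

Ingrid holds 74% of Corven, so Ingrid controls Corven.
Ingrid holds 100% of Oakfield, so Ingrid controls Oakfield.
Neither Ingrid nor any entity Ingrid controls holds any voting interest in Arbor.
So Ingrid does not control Arbor.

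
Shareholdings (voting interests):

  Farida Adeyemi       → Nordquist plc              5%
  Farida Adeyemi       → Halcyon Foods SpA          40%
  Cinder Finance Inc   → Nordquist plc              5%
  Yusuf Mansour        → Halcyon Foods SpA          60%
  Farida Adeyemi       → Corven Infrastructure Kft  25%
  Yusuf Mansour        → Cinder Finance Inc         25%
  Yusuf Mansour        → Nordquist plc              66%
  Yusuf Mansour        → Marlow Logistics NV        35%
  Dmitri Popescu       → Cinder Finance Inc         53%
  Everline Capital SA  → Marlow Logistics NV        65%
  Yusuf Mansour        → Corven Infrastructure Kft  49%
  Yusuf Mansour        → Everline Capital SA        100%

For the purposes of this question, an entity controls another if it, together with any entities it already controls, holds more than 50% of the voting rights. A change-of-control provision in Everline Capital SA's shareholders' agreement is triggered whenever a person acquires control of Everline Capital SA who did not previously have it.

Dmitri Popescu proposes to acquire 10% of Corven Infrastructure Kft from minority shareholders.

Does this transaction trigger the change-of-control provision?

No

The purchase changes only Dmitri's holdings, so Dmitri is the only person who could newly come to control Everline.
Dmitri holds 53% of Cinder, so Dmitri controls Cinder.
Neither Dmitri nor any entity Dmitri controls holds any voting interest in Everline.
So before the transaction, Dmitri does not control Everline.
After the purchase, Dmitri holds 10% of Corven directly.
Dmitri's side now holds 10% of Corven, not > 50%, so Dmitri still does not control Corven.
After the transaction, neither Dmitri nor any entity Dmitri controls holds a voting interest in Everline, so Dmitri still does not control it.
No new person acquires control, so the clause is not triggered.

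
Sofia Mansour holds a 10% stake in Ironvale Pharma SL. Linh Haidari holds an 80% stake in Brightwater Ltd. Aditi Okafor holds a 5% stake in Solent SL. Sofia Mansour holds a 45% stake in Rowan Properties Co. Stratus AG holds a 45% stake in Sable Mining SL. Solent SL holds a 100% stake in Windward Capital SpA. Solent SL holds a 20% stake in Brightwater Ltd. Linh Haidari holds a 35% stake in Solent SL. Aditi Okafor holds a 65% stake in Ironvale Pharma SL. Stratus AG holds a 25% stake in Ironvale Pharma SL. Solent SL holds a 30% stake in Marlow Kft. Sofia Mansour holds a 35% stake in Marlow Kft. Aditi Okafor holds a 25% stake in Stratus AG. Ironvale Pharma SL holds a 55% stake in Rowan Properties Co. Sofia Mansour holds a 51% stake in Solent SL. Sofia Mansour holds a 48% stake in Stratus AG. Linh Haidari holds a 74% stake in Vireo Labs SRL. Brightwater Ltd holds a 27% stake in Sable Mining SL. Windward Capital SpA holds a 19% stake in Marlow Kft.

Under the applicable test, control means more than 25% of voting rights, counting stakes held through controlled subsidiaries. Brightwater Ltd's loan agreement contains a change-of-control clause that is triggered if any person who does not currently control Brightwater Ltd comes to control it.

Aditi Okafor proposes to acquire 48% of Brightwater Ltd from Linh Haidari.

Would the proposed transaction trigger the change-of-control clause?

Yes

The purchase adds only to Aditi's holdings (Linh's stake shrinks), so Aditi is the only person who could newly come to control Brightwater.
Aditi holds 65% of Ironvale, so Aditi controls Ironvale.
Ironvale holds 55% of Rowan, so Aditi controls Rowan.
Neither Aditi nor any entity Aditi controls holds any voting interest in Brightwater.
So before the transaction, Aditi does not control Brightwater.
After the purchase, Aditi holds 48% of Brightwater directly, and Linh's stake falls to 32%.
Aditi holds 48% of Brightwater, so Aditi controls Brightwater.
Aditi did not control Brightwater before and does after, so the clause is triggered.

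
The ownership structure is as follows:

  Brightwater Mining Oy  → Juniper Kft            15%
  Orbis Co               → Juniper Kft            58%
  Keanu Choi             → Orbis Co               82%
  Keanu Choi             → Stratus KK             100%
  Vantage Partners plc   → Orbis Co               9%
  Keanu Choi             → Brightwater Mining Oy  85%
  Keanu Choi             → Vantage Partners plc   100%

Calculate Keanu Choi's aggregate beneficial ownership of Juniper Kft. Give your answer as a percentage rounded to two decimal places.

Keanu reaches Juniper along 3 paths.
Via Brightwater: 85% × 15% = 12.75%.
Via Orbis: 82% × 58% = 47.56%.
Via Vantage → Orbis: 100% × 9% × 58% = 5.22%.
Total: 12.75% + 47.56% + 5.22% = 65.53%.

65.53%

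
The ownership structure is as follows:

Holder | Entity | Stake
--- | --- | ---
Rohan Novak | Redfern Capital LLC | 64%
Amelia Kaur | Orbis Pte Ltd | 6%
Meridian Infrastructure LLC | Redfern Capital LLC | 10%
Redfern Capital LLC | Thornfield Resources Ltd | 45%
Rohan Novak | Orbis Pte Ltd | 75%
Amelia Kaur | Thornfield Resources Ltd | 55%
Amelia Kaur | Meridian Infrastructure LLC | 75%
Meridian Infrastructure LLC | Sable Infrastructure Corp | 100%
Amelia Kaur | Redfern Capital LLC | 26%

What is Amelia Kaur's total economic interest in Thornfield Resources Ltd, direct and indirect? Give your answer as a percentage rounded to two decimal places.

Amelia reaches Thornfield along 3 paths.
Via Redfern: 26% × 45% = 11.7%.
Via Meridian → Redfern: 75% × 10% × 45% = 3.375%.
Direct stake: 55% = 55%.
Total: 11.7% + 3.375% + 55% = 70.075%.
Rounded: 70.08%.

70.08%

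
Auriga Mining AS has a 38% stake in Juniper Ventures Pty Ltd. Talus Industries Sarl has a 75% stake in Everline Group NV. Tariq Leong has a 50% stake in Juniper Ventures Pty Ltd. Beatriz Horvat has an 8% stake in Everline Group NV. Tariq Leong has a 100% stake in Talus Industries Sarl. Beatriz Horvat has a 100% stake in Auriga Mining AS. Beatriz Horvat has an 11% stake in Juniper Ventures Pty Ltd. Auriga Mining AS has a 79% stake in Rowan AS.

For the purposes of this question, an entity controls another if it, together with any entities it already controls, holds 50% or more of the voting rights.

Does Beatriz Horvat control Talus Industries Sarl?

No

Beatriz holds 100% of Auriga, so Beatriz controls Auriga.
Auriga holds 79% of Rowan, so Beatriz controls Rowan.
Neither Beatriz nor any entity Beatriz controls holds any voting interest in Talus.
So Beatriz does not control Talus.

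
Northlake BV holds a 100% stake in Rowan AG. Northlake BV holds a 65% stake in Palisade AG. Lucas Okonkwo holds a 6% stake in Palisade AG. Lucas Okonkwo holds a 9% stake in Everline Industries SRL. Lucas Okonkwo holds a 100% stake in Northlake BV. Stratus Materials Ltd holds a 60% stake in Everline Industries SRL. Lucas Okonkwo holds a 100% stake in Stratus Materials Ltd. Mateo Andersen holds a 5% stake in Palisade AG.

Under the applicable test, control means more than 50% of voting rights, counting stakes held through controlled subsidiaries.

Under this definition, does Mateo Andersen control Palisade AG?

Mateo's largest direct stake is 5% in Palisade, which does not meet the threshold, so Mateo controls no company.
In Palisade, Mateo's side holds only 5%, not > 50%.
So Mateo does not control Palisade.

No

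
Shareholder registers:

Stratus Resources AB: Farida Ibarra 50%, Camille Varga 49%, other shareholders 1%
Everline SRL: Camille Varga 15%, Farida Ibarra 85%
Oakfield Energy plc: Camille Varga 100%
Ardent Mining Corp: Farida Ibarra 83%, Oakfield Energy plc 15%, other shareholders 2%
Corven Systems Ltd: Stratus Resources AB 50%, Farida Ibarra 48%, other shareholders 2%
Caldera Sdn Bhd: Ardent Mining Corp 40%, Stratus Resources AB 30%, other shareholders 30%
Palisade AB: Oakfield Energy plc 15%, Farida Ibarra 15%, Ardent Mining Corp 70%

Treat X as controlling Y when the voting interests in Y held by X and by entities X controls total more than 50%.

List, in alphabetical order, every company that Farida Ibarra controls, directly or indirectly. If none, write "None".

Farida holds 85% of Everline, so Farida controls Everline.
Farida holds 83% of Ardent, so Farida controls Ardent.
Farida and Ardent together hold 15% + 70% = 85% of Palisade, so Farida controls Palisade.
No other company's threshold is met.

Ardent Mining Corp, Everline SRL, Palisade AB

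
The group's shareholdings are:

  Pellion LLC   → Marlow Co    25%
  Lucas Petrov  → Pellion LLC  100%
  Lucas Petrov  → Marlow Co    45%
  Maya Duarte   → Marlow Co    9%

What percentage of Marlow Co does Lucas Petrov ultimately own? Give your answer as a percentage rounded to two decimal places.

Lucas reaches Marlow along 2 paths.
Via Pellion: 100% × 25% = 25%.
Direct stake: 45% = 45%.
Total: 25% + 45% = 70%.
Rounded: 70.00%.

70.00%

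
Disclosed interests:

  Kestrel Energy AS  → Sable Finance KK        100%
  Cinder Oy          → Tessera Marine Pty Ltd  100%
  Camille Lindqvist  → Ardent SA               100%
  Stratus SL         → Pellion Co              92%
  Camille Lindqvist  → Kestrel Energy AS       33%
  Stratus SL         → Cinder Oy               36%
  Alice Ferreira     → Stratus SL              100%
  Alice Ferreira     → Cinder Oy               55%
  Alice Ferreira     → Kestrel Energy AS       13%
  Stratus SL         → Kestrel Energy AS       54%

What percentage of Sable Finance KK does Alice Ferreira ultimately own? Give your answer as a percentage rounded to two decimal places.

67.00%

Alice reaches Sable along 2 paths.
Via Kestrel: 13% × 100% = 13%.
Via Stratus → Kestrel: 100% × 54% × 100% = 54%.
Total: 13% + 54% = 67%.
Rounded: 67.00%.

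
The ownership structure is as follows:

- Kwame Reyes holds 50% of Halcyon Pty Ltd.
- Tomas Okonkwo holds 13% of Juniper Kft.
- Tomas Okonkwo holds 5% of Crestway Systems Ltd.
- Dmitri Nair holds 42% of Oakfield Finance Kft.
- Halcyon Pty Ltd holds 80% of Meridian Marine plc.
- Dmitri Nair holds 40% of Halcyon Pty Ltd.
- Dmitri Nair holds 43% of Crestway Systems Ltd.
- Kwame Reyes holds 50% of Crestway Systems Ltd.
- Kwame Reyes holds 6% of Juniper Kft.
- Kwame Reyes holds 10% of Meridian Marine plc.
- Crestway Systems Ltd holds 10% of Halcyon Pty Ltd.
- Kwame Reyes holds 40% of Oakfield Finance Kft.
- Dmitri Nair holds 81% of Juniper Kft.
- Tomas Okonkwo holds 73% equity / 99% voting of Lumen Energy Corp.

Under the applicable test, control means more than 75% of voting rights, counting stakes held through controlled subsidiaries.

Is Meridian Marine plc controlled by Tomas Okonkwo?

No

Tomas holds 99% of Lumen, so Tomas controls Lumen.
Neither Tomas nor any entity Tomas controls holds any voting interest in Meridian.
So Tomas does not control Meridian.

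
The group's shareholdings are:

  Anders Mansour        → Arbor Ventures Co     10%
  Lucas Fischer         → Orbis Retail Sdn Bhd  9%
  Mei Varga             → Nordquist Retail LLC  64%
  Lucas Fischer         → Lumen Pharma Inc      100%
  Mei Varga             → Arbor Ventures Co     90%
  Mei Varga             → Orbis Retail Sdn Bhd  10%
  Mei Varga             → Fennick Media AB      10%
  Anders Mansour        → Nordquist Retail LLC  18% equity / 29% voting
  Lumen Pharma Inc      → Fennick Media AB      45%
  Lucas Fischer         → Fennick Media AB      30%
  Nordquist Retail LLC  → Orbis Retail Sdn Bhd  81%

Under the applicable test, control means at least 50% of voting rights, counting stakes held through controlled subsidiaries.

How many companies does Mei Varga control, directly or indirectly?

Mei holds 90% of Arbor, so Mei controls Arbor.
Mei holds 64% of Nordquist, so Mei controls Nordquist.
Nordquist and Mei together hold 81% + 10% = 91% of Orbis, so Mei controls Orbis.
No other company's threshold is met.
Mei controls 3 companies.

3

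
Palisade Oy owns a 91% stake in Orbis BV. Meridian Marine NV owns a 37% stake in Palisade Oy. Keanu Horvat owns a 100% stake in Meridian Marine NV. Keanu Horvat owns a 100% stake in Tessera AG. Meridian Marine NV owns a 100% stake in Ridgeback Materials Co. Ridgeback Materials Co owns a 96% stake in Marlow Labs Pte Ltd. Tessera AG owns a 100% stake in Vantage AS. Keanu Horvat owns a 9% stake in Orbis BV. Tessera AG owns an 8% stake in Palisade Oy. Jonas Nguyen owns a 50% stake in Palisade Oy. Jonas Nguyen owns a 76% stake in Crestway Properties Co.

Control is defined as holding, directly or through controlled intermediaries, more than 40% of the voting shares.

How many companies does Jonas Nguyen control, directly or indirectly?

Jonas holds 76% of Crestway, so Jonas controls Crestway.
Jonas holds 50% of Palisade, so Jonas controls Palisade.
Palisade holds 91% of Orbis, so Jonas controls Orbis.
No other company's threshold is met.
Jonas controls 3 companies.

3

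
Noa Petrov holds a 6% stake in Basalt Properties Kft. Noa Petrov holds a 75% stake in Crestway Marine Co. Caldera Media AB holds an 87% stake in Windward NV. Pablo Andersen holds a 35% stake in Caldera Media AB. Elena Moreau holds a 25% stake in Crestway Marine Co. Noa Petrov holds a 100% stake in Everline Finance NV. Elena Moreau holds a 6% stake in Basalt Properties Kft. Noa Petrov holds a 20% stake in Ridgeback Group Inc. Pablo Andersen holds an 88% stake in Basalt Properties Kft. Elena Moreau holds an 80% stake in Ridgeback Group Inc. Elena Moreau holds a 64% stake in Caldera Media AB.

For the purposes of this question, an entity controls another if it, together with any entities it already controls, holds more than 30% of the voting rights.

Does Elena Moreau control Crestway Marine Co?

No

Elena holds 64% of Caldera, so Elena controls Caldera.
Caldera holds 87% of Windward, so Elena controls Windward.
Elena holds 80% of Ridgeback, so Elena controls Ridgeback.
In Crestway, Elena's side holds only 25%, not > 30%.
So Elena does not control Crestway.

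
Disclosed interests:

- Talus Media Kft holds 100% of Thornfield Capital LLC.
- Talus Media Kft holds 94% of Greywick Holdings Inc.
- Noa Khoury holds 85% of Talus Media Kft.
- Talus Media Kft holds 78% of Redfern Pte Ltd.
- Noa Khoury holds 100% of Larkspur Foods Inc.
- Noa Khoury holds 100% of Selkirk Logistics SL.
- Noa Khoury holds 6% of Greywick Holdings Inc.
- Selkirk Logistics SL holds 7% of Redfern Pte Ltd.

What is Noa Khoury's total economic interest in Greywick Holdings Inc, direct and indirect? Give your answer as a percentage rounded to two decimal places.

Noa reaches Greywick along 2 paths.
Via Talus: 85% × 94% = 79.9%.
Direct stake: 6% = 6%.
Total: 79.9% + 6% = 85.9%.
Rounded: 85.90%.

85.90%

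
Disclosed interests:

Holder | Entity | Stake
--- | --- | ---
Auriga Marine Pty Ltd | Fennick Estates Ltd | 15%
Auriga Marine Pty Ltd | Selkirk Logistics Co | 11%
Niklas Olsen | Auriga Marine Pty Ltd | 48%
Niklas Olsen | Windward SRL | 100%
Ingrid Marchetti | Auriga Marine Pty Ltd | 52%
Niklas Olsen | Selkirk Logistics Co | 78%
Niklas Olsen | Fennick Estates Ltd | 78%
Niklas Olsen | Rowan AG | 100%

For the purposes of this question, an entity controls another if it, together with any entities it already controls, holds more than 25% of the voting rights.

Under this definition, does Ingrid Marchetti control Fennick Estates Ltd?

Ingrid holds 52% of Auriga, so Ingrid controls Auriga.
In Fennick, Ingrid's side holds only 15%, not > 25%.
So Ingrid does not control Fennick.

No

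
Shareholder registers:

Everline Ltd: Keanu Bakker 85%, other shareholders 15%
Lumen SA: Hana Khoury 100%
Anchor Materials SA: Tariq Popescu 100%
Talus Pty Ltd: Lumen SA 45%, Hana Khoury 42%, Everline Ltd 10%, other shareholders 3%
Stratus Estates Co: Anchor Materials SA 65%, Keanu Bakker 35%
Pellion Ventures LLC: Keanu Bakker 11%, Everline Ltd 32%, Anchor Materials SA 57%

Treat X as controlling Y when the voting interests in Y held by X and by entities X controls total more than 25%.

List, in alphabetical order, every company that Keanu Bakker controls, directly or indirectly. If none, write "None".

Everline Ltd, Pellion Ventures LLC, Stratus Estates Co

Keanu holds 85% of Everline, so Keanu controls Everline.
Keanu holds 35% of Stratus, so Keanu controls Stratus.
Keanu and Everline together hold 11% + 32% = 43% of Pellion, so Keanu controls Pellion.
No other company's threshold is met.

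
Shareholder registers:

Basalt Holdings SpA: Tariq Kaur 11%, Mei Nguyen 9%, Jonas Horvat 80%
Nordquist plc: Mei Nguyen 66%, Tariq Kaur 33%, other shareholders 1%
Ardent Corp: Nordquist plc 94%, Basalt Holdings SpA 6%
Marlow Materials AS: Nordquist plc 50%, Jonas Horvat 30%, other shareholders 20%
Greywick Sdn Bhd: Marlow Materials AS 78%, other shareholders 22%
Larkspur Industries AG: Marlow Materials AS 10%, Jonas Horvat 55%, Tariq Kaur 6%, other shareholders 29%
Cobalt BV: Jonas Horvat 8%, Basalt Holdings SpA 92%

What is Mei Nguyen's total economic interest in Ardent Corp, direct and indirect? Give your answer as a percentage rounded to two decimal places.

62.58%

Mei reaches Ardent along 2 paths.
Via Nordquist: 66% × 94% = 62.04%.
Via Basalt: 9% × 6% = 0.54%.
Total: 62.04% + 0.54% = 62.58%.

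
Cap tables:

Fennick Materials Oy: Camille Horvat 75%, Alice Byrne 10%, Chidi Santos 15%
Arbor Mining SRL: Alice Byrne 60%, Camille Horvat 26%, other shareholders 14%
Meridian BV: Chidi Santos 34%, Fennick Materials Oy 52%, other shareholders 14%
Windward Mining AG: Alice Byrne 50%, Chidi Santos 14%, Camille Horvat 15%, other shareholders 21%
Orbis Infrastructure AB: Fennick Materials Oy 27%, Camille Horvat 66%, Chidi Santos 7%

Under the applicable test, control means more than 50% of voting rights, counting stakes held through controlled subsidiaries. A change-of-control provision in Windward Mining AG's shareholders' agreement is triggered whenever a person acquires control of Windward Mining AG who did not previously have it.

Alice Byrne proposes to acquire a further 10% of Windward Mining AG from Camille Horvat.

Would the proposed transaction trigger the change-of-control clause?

The purchase adds only to Alice's holdings (Camille's stake shrinks), so Alice is the only person who could newly come to control Windward.
Alice holds 60% of Arbor, so Alice controls Arbor.
In Windward, Alice's side holds only 50%, not > 50%.
So before the transaction, Alice does not control Windward.
After the purchase, Alice's direct stake in Windward rises to 50% + 10% = 60%, and Camille's stake falls to 5%.
Alice holds 60% of Windward, so Alice controls Windward.
Alice did not control Windward before and does after, so the clause is triggered.

Yes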